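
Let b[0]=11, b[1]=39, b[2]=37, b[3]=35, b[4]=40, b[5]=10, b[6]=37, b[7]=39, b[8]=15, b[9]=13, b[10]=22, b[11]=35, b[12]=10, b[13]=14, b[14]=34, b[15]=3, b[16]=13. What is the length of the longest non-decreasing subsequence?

Let dp[i] be the length of the longest such subsequence ending at index i:
i:      0  1  2  3  4  5  6  7  8  9 10 11 12 13 14 15 16
b[i]:  11 39 37 35 40 10 37 39 15 13 22 35 10 14 34  3 13
dp:     1  2  2  2  3  1  3  4  2  2  3  4  2  3  4  1  3
Maximum dp value is 4.

4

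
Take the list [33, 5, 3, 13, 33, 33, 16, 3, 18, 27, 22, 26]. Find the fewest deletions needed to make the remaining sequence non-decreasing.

6

Fewest deletions = n − (longest non-decreasing subsequence).
i:      1  2  3  4  5  6  7  8  9 10 11 12
a[i]:  33  5  3 13 33 33 16  3 18 27 22 26
dp:     1  1  1  2  3  4  3  2  4  5  5  6
max dp = 6, so deletions = 12 − 6 = 6.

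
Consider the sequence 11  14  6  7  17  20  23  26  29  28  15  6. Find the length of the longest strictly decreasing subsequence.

Negate each value so 'decreasing' becomes 'increasing', then run patience tails on the negated sequence:
-11 → extends → [-11]
-14 → replaces -11 → [-14]
-6 → extends → [-14, -6]
-7 → replaces -6 → [-14, -7]
-17 → replaces -14 → [-17, -7]
-20 → replaces -17 → [-20, -7]
-23 → replaces -20 → [-23, -7]
-26 → replaces -23 → [-26, -7]
-29 → replaces -26 → [-29, -7]
-28 → replaces -7 → [-29, -28]
-15 → extends → [-29, -28, -15]
-6 → extends → [-29, -28, -15, -6]
Four tails, so the longest strictly decreasing subsequence of the original has length 4.

4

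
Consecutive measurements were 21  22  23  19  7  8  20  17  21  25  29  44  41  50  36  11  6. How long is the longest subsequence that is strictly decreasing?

5

Let dp[i] be the longest strictly decreasing subsequence ending at i:
i:      1  2  3  4  5  6  7  8  9 10 11 12 13 14 15 16 17
a[i]:  21 22 23 19  7  8 20 17 21 25 29 44 41 50 36 11  6
dp:     1  1  1  2  3  3  2  3  2  1  1  1  2  1  3  4  5
Maximum is 5.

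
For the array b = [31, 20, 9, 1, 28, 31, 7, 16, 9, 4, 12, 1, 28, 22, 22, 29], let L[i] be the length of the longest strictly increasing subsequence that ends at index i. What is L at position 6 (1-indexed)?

3

dp[i] = 1 + max{dp[j] : j<i, b[j]<b[i]} (or 1 if no such j):
i:      1  2  3  4  5  6  7  8  9 10 11 12 13 14 15 16
b[i]:  31 20  9  1 28 31  7 16  9  4 12  1 28 22 22 29
dp:     1  1  1  1  2  3  2  3  3  2  4  1  5  5  5  6
At index 6 the value is 3.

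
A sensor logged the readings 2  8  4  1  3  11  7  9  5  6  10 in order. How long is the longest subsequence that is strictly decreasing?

3

Negate each value so 'decreasing' becomes 'increasing', then run patience tails on the negated sequence:
-2 → extends → [-2]
-8 → replaces -2 → [-8]
-4 → extends → [-8, -4]
-1 → extends → [-8, -4, -1]
-3 → replaces -1 → [-8, -4, -3]
-11 → replaces -8 → [-11, -4, -3]
-7 → replaces -4 → [-11, -7, -3]
-9 → replaces -7 → [-11, -9, -3]
-5 → replaces -3 → [-11, -9, -5]
-6 → replaces -5 → [-11, -9, -6]
-10 → replaces -9 → [-11, -10, -6]
Three tails, so the longest strictly decreasing subsequence of the original has length 3.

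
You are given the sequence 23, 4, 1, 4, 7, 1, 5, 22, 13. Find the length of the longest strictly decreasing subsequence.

3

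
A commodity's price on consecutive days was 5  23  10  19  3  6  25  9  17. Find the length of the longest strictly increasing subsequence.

4

Track the smallest tail for each achievable length (strict):
5 → extends → [5]
23 → extends → [5, 23]
10 → replaces 23 → [5, 10]
19 → extends → [5, 10, 19]
3 → replaces 5 → [3, 10, 19]
6 → replaces 10 → [3, 6, 19]
25 → extends → [3, 6, 19, 25]
9 → replaces 19 → [3, 6, 9, 25]
17 → replaces 25 → [3, 6, 9, 17]
Four tails, so the longest strictly increasing subsequence has length 4 (e.g. 5, 10, 19, 25).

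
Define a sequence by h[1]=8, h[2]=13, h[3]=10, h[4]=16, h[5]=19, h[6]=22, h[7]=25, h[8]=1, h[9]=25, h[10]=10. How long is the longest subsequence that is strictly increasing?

6

Let dp[i] be the length of the longest such subsequence ending at index i:
i:      1  2  3  4  5  6  7  8  9 10
h[i]:   8 13 10 16 19 22 25  1 25 10
dp:     1  2  2  3  4  5  6  1  6  2
Maximum dp value is 6.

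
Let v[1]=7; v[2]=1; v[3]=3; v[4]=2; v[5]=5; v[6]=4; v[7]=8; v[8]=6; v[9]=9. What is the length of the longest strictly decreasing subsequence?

Negate each value so 'decreasing' becomes 'increasing', then run patience tails on the negated sequence:
-7 → extends → [-7]
-1 → extends → [-7, -1]
-3 → replaces -1 → [-7, -3]
-2 → extends → [-7, -3, -2]
-5 → replaces -3 → [-7, -5, -2]
-4 → replaces -2 → [-7, -5, -4]
-8 → replaces -7 → [-8, -5, -4]
-6 → replaces -5 → [-8, -6, -4]
-9 → replaces -8 → [-9, -6, -4]
Three tails, so the longest strictly decreasing subsequence of the original has length 3.

3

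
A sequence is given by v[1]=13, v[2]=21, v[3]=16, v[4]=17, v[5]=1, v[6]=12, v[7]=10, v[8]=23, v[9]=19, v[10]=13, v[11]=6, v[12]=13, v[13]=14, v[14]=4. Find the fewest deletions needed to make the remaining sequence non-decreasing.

Fewest deletions = n − (longest non-decreasing subsequence).
Patience tails:
13 → extends → [13]
21 → extends → [13, 21]
16 → replaces 21 → [13, 16]
17 → extends → [13, 16, 17]
1 → replaces 13 → [1, 16, 17]
12 → replaces 16 → [1, 12, 17]
10 → replaces 12 → [1, 10, 17]
23 → extends → [1, 10, 17, 23]
19 → replaces 23 → [1, 10, 17, 19]
13 → replaces 17 → [1, 10, 13, 19]
6 → replaces 10 → [1, 6, 13, 19]
13 → replaces 19 → [1, 6, 13, 13]
14 → extends → [1, 6, 13, 13, 14]
4 → replaces 6 → [1, 4, 13, 13, 14]
Longest non-decreasing subsequence has length 5, so deletions = 14 − 5 = 9.

9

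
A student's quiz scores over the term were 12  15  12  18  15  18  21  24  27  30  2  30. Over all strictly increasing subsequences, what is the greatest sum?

Let S[i] be the best sum of a strictly increasing subsequence ending at i:
i:       1   2   3   4   5   6   7   8   9  10  11  12
a[i]:   12  15  12  18  15  18  21  24  27  30   2  30
S:      12  27  12  45  27  45  66  90 117 147   2 147
Maximum is 147 (e.g. 12 + 15 + 18 + 21 + 24 + 27 + 30).

147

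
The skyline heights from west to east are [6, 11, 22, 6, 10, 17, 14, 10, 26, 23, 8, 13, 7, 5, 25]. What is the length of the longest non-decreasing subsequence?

6

Track the smallest tail for each achievable length (allowing ties):
6 → extends → [6]
11 → extends → [6, 11]
22 → extends → [6, 11, 22]
6 → replaces 11 → [6, 6, 22]
10 → replaces 22 → [6, 6, 10]
17 → extends → [6, 6, 10, 17]
14 → replaces 17 → [6, 6, 10, 14]
10 → replaces 14 → [6, 6, 10, 10]
26 → extends → [6, 6, 10, 10, 26]
23 → replaces 26 → [6, 6, 10, 10, 23]
8 → replaces 10 → [6, 6, 8, 10, 23]
13 → replaces 23 → [6, 6, 8, 10, 13]
7 → replaces 8 → [6, 6, 7, 10, 13]
5 → replaces 6 → [5, 6, 7, 10, 13]
25 → extends → [5, 6, 7, 10, 13, 25]
Six tails, so the longest non-decreasing subsequence has length 6 (e.g. 6, 6, 10, 17, 23, 25).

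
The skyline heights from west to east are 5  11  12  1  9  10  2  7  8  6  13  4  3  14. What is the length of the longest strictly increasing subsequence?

Let dp[i] be the length of the longest such subsequence ending at index i:
i:      1  2  3  4  5  6  7  8  9 10 11 12 13 14
a[i]:   5 11 12  1  9 10  2  7  8  6 13  4  3 14
dp:     1  2  3  1  2  3  2  3  4  3  5  3  3  6
Maximum dp value is 6.

6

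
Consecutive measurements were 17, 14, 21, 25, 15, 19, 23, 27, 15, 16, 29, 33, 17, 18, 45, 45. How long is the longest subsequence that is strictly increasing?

8

Track the smallest tail for each achievable length (strict):
17 → extends → [17]
14 → replaces 17 → [14]
21 → extends → [14, 21]
25 → extends → [14, 21, 25]
15 → replaces 21 → [14, 15, 25]
19 → replaces 25 → [14, 15, 19]
23 → extends → [14, 15, 19, 23]
27 → extends → [14, 15, 19, 23, 27]
15 → already a tail → [14, 15, 19, 23, 27]
16 → replaces 19 → [14, 15, 16, 23, 27]
29 → extends → [14, 15, 16, 23, 27, 29]
33 → extends → [14, 15, 16, 23, 27, 29, 33]
17 → replaces 23 → [14, 15, 16, 17, 27, 29, 33]
18 → replaces 27 → [14, 15, 16, 17, 18, 29, 33]
45 → extends → [14, 15, 16, 17, 18, 29, 33, 45]
45 → already a tail → [14, 15, 16, 17, 18, 29, 33, 45]
Eight tails, so the longest strictly increasing subsequence has length 8 (e.g. 14, 15, 19, 23, 27, 29, 33, 45).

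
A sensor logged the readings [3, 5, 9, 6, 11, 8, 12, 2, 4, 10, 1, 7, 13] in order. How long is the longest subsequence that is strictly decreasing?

4

Let dp[i] be the longest strictly decreasing subsequence ending at i:
i:      1  2  3  4  5  6  7  8  9 10 11 12 13
a[i]:   3  5  9  6 11  8 12  2  4 10  1  7 13
dp:     1  1  1  2  1  2  1  3  3  2  4  3  1
Maximum is 4.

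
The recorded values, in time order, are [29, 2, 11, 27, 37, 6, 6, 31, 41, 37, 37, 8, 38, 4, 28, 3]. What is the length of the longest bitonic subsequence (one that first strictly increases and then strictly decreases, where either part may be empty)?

9

inc[i] = longest strictly increasing subsequence ending at i; dec[i] = longest strictly decreasing subsequence starting at i:
i:      1  2  3  4  5  6  7  8  9 10 11 12 13 14 15 16
a[i]:  29  2 11 27 37  6  6 31 41 37 37  8 38  4 28  3
inc:    1  1  2  3  4  2  2  4  5  5  5  3  6  2  4  2
dec:    5  1  4  4  5  3  3  4  5  4  4  3  3  2  2  1
Best peak at i=9 (value 41): inc=5, dec=5, length 5+5−1 = 9.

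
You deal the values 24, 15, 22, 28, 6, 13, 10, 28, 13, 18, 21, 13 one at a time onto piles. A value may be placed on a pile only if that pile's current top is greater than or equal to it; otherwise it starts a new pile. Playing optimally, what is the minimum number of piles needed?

Place each on the leftmost legal pile:
24 → new pile 1 (tops now [24])
15 → pile 1 (tops now [15])
22 → new pile 2 (tops now [15, 22])
28 → new pile 3 (tops now [15, 22, 28])
6 → pile 1 (tops now [6, 22, 28])
13 → pile 2 (tops now [6, 13, 28])
10 → pile 2 (tops now [6, 10, 28])
28 → pile 3 (tops now [6, 10, 28])
13 → pile 3 (tops now [6, 10, 13])
18 → new pile 4 (tops now [6, 10, 13, 18])
21 → new pile 5 (tops now [6, 10, 13, 18, 21])
13 → pile 3 (tops now [6, 10, 13, 18, 21])
Five piles.

5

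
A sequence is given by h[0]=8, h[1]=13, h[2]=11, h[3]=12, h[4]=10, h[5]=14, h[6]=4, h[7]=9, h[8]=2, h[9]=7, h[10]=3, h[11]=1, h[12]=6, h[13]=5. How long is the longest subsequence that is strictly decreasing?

7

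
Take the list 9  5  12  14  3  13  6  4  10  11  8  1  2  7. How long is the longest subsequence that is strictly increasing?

4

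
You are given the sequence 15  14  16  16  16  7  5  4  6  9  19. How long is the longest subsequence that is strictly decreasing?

5

Let dp[i] be the longest strictly decreasing subsequence ending at i:
i:      1  2  3  4  5  6  7  8  9 10 11
a[i]:  15 14 16 16 16  7  5  4  6  9 19
dp:     1  2  1  1  1  3  4  5  4  3  1
Maximum is 5.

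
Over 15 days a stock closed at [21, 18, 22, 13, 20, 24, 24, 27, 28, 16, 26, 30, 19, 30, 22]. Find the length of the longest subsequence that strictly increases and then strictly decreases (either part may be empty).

7

inc[i] = longest strictly increasing subsequence ending at i; dec[i] = longest strictly decreasing subsequence starting at i:
i:      1  2  3  4  5  6  7  8  9 10 11 12 13 14 15
a[i]:  21 18 22 13 20 24 24 27 28 16 26 30 19 30 22
inc:    1  1  2  1  2  3  3  4  5  2  4  6  3  6  4
dec:    3  2  3  1  2  2  2  3  3  1  2  2  1  2  1
Best peak at i=9 (value 28): inc=5, dec=3, length 5+3−1 = 7.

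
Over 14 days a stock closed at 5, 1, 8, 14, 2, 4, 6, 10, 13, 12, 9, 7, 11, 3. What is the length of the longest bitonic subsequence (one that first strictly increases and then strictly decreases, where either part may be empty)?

10

inc[i] = longest strictly increasing subsequence ending at i; dec[i] = longest strictly decreasing subsequence starting at i:
i:      1  2  3  4  5  6  7  8  9 10 11 12 13 14
a[i]:   5  1  8 14  2  4  6 10 13 12  9  7 11  3
inc:    1  1  2  3  2  3  4  5  6  6  5  5  6  3
dec:    3  1  3  6  1  2  2  4  5  4  3  2  2  1
Best peak at i=9 (value 13): inc=6, dec=5, length 6+5−1 = 10.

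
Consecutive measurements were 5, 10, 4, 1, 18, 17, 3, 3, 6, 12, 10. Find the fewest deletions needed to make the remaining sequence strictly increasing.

Fewest deletions = n − (longest strictly increasing subsequence).
Patience tails:
5 → extends → [5]
10 → extends → [5, 10]
4 → replaces 5 → [4, 10]
1 → replaces 4 → [1, 10]
18 → extends → [1, 10, 18]
17 → replaces 18 → [1, 10, 17]
3 → replaces 10 → [1, 3, 17]
3 → already a tail → [1, 3, 17]
6 → replaces 17 → [1, 3, 6]
12 → extends → [1, 3, 6, 12]
10 → replaces 12 → [1, 3, 6, 10]
Longest strictly increasing subsequence has length 4, so deletions = 11 − 4 = 7.

7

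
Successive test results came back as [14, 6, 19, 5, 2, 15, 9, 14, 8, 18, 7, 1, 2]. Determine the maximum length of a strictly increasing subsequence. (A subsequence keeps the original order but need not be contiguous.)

4

Let dp[i] be the length of the longest such subsequence ending at index i:
i:      1  2  3  4  5  6  7  8  9 10 11 12 13
a[i]:  14  6 19  5  2 15  9 14  8 18  7  1  2
dp:     1  1  2  1  1  2  2  3  2  4  2  1  2
Maximum dp value is 4.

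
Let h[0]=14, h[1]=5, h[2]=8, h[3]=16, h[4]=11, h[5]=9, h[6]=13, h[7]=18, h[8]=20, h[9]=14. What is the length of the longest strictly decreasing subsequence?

3

Negate each value so 'decreasing' becomes 'increasing', then run patience tails on the negated sequence:
-14 → extends → [-14]
-5 → extends → [-14, -5]
-8 → replaces -5 → [-14, -8]
-16 → replaces -14 → [-16, -8]
-11 → replaces -8 → [-16, -11]
-9 → extends → [-16, -11, -9]
-13 → replaces -11 → [-16, -13, -9]
-18 → replaces -16 → [-18, -13, -9]
-20 → replaces -18 → [-20, -13, -9]
-14 → replaces -13 → [-20, -14, -9]
Three tails, so the longest strictly decreasing subsequence of the original has length 3.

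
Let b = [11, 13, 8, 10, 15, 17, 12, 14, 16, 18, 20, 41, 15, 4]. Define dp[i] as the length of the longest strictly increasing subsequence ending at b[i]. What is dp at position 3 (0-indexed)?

dp[i] = 1 + max{dp[j] : j<i, b[j]<b[i]} (or 1 if no such j):
i:      0  1  2  3  4  5  6  7  8  9 10 11 12 13
b[i]:  11 13  8 10 15 17 12 14 16 18 20 41 15  4
dp:     1  2  1  2  3  4  3  4  5  6  7  8  5  1
At index 3 the value is 2.

2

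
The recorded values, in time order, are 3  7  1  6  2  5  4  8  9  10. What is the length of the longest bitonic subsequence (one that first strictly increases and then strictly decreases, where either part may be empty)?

inc[i] = longest strictly increasing subsequence ending at i; dec[i] = longest strictly decreasing subsequence starting at i:
i:      1  2  3  4  5  6  7  8  9 10
a[i]:   3  7  1  6  2  5  4  8  9 10
inc:    1  2  1  2  2  3  3  4  5  6
dec:    2  4  1  3  1  2  1  1  1  1
Best peak at i=10 (value 10): inc=6, dec=1, length 6+1−1 = 6.

6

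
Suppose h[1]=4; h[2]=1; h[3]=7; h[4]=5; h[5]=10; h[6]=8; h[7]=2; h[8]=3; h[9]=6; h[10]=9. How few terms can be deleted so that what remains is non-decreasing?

5

Fewest deletions = n − (longest non-decreasing subsequence).
i:      1  2  3  4  5  6  7  8  9 10
h[i]:   4  1  7  5 10  8  2  3  6  9
dp:     1  1  2  2  3  3  2  3  4  5
max dp = 5, so deletions = 10 − 5 = 5.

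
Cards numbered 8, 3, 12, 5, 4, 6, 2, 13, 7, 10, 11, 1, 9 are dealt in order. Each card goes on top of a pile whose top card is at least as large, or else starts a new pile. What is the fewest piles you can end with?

6

The minimum number of non-increasing subsequences covering a sequence equals the length of its longest strictly increasing subsequence.
LIS length is 6 (e.g. 3, 5, 6, 7, 10, 11), so 6 piles are needed.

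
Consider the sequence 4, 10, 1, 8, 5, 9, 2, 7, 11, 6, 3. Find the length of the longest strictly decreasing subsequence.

5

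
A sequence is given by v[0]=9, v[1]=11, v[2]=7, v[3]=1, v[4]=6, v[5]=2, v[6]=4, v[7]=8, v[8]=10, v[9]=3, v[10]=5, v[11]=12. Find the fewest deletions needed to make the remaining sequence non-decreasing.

Fewest deletions = n − (longest non-decreasing subsequence).
Patience tails:
9 → extends → [9]
11 → extends → [9, 11]
7 → replaces 9 → [7, 11]
1 → replaces 7 → [1, 11]
6 → replaces 11 → [1, 6]
2 → replaces 6 → [1, 2]
4 → extends → [1, 2, 4]
8 → extends → [1, 2, 4, 8]
10 → extends → [1, 2, 4, 8, 10]
3 → replaces 4 → [1, 2, 3, 8, 10]
5 → replaces 8 → [1, 2, 3, 5, 10]
12 → extends → [1, 2, 3, 5, 10, 12]
Longest non-decreasing subsequence has length 6, so deletions = 12 − 6 = 6.

6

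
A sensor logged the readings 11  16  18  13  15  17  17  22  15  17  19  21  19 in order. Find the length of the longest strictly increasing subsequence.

6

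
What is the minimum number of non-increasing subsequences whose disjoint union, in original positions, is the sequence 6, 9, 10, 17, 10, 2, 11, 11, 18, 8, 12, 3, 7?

Place each on the leftmost legal pile:
6 → new pile 1 (tops now [6])
9 → new pile 2 (tops now [6, 9])
10 → new pile 3 (tops now [6, 9, 10])
17 → new pile 4 (tops now [6, 9, 10, 17])
10 → pile 3 (tops now [6, 9, 10, 17])
2 → pile 1 (tops now [2, 9, 10, 17])
11 → pile 4 (tops now [2, 9, 10, 11])
11 → pile 4 (tops now [2, 9, 10, 11])
18 → new pile 5 (tops now [2, 9, 10, 11, 18])
8 → pile 2 (tops now [2, 8, 10, 11, 18])
12 → pile 5 (tops now [2, 8, 10, 11, 12])
3 → pile 2 (tops now [2, 3, 10, 11, 12])
7 → pile 3 (tops now [2, 3, 7, 11, 12])
Five piles.

5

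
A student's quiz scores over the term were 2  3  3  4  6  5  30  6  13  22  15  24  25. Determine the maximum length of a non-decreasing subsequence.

Track the smallest tail for each achievable length (allowing ties):
2 → extends → [2]
3 → extends → [2, 3]
3 → extends → [2, 3, 3]
4 → extends → [2, 3, 3, 4]
6 → extends → [2, 3, 3, 4, 6]
5 → replaces 6 → [2, 3, 3, 4, 5]
30 → extends → [2, 3, 3, 4, 5, 30]
6 → replaces 30 → [2, 3, 3, 4, 5, 6]
13 → extends → [2, 3, 3, 4, 5, 6, 13]
22 → extends → [2, 3, 3, 4, 5, 6, 13, 22]
15 → replaces 22 → [2, 3, 3, 4, 5, 6, 13, 15]
24 → extends → [2, 3, 3, 4, 5, 6, 13, 15, 24]
25 → extends → [2, 3, 3, 4, 5, 6, 13, 15, 24, 25]
Ten tails, so the longest non-decreasing subsequence has length 10 (e.g. 2, 3, 3, 4, 6, 6, 13, 22, 24, 25).

10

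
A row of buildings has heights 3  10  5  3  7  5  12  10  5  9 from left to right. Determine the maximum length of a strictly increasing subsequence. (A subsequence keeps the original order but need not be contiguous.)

Track the smallest tail for each achievable length (strict):
3 → extends → [3]
10 → extends → [3, 10]
5 → replaces 10 → [3, 5]
3 → already a tail → [3, 5]
7 → extends → [3, 5, 7]
5 → already a tail → [3, 5, 7]
12 → extends → [3, 5, 7, 12]
10 → replaces 12 → [3, 5, 7, 10]
5 → already a tail → [3, 5, 7, 10]
9 → replaces 10 → [3, 5, 7, 9]
Four tails, so the longest strictly increasing subsequence has length 4 (e.g. 3, 5, 7, 12).

4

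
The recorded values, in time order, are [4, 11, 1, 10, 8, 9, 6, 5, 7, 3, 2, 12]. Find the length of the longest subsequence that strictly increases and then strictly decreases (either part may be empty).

inc[i] = longest strictly increasing subsequence ending at i; dec[i] = longest strictly decreasing subsequence starting at i:
i:      1  2  3  4  5  6  7  8  9 10 11 12
a[i]:   4 11  1 10  8  9  6  5  7  3  2 12
inc:    1  2  1  2  2  3  2  2  3  2  2  4
dec:    3  7  1  6  5  5  4  3  3  2  1  1
Best peak at i=2 (value 11): inc=2, dec=7, length 2+7−1 = 8.

8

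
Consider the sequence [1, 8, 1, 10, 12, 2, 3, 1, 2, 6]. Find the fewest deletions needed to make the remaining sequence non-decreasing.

Fewest deletions = n − (longest non-decreasing subsequence).
i:      1  2  3  4  5  6  7  8  9 10
a[i]:   1  8  1 10 12  2  3  1  2  6
dp:     1  2  2  3  4  3  4  3  4  5
max dp = 5, so deletions = 10 − 5 = 5.

5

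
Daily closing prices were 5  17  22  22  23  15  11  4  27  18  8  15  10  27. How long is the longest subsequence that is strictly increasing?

5

Let dp[i] be the length of the longest such subsequence ending at index i:
i:      1  2  3  4  5  6  7  8  9 10 11 12 13 14
a[i]:   5 17 22 22 23 15 11  4 27 18  8 15 10 27
dp:     1  2  3  3  4  2  2  1  5  3  2  3  3  5
Maximum dp value is 5.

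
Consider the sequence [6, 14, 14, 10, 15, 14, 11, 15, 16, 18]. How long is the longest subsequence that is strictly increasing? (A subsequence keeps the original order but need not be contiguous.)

6

Let dp[i] be the length of the longest such subsequence ending at index i:
i:      1  2  3  4  5  6  7  8  9 10
a[i]:   6 14 14 10 15 14 11 15 16 18
dp:     1  2  2  2  3  3  3  4  5  6
Maximum dp value is 6.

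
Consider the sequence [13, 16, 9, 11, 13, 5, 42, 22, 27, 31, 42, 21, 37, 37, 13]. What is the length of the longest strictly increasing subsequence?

7

Let dp[i] be the length of the longest such subsequence ending at index i:
i:      1  2  3  4  5  6  7  8  9 10 11 12 13 14 15
a[i]:  13 16  9 11 13  5 42 22 27 31 42 21 37 37 13
dp:     1  2  1  2  3  1  4  4  5  6  7  4  7  7  3
Maximum dp value is 7.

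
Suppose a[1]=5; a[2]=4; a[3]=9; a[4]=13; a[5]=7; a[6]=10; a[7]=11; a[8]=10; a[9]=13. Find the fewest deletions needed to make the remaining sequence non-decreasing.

4

Fewest deletions = n − (longest non-decreasing subsequence).
i:      1  2  3  4  5  6  7  8  9
a[i]:   5  4  9 13  7 10 11 10 13
dp:     1  1  2  3  2  3  4  4  5
max dp = 5, so deletions = 9 − 5 = 4.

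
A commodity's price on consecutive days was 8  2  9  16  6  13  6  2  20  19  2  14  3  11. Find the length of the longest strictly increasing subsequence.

4

Let dp[i] be the length of the longest such subsequence ending at index i:
i:      1  2  3  4  5  6  7  8  9 10 11 12 13 14
a[i]:   8  2  9 16  6 13  6  2 20 19  2 14  3 11
dp:     1  1  2  3  2  3  2  1  4  4  1  4  2  3
Maximum dp value is 4.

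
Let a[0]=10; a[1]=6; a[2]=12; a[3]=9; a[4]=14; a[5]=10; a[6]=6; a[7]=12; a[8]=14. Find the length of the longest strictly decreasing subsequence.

Negate each value so 'decreasing' becomes 'increasing', then run patience tails on the negated sequence:
-10 → extends → [-10]
-6 → extends → [-10, -6]
-12 → replaces -10 → [-12, -6]
-9 → replaces -6 → [-12, -9]
-14 → replaces -12 → [-14, -9]
-10 → replaces -9 → [-14, -10]
-6 → extends → [-14, -10, -6]
-12 → replaces -10 → [-14, -12, -6]
-14 → already a tail → [-14, -12, -6]
Three tails, so the longest strictly decreasing subsequence of the original has length 3.

3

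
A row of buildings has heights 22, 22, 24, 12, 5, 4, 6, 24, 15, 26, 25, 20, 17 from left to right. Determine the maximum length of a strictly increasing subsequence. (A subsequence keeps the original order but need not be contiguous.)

4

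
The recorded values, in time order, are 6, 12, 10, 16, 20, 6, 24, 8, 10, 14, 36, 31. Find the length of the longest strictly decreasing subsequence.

3

Negate each value so 'decreasing' becomes 'increasing', then run patience tails on the negated sequence:
-6 → extends → [-6]
-12 → replaces -6 → [-12]
-10 → extends → [-12, -10]
-16 → replaces -12 → [-16, -10]
-20 → replaces -16 → [-20, -10]
-6 → extends → [-20, -10, -6]
-24 → replaces -20 → [-24, -10, -6]
-8 → replaces -6 → [-24, -10, -8]
-10 → already a tail → [-24, -10, -8]
-14 → replaces -10 → [-24, -14, -8]
-36 → replaces -24 → [-36, -14, -8]
-31 → replaces -14 → [-36, -31, -8]
Three tails, so the longest strictly decreasing subsequence of the original has length 3.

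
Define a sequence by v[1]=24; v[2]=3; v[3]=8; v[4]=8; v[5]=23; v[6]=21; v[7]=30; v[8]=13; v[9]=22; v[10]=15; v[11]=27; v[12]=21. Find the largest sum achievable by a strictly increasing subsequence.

Let S[i] be the best sum of a strictly increasing subsequence ending at i:
i:      1  2  3  4  5  6  7  8  9 10 11 12
v[i]:  24  3  8  8 23 21 30 13 22 15 27 21
S:     24  3 11 11 34 32 64 24 54 39 81 60
Maximum is 81 (e.g. 3 + 8 + 21 + 22 + 27).

81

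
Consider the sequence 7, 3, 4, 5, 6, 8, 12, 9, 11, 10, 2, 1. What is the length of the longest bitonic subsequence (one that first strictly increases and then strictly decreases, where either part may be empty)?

inc[i] = longest strictly increasing subsequence ending at i; dec[i] = longest strictly decreasing subsequence starting at i:
i:      1  2  3  4  5  6  7  8  9 10 11 12
a[i]:   7  3  4  5  6  8 12  9 11 10  2  1
inc:    1  1  2  3  4  5  6  6  7  7  1  1
dec:    4  3  3  3  3  3  5  3  4  3  2  1
Best peak at i=7 (value 12): inc=6, dec=5, length 6+5−1 = 10.

10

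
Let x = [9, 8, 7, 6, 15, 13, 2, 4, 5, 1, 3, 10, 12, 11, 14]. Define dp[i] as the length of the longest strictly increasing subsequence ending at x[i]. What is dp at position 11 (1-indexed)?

dp[i] = 1 + max{dp[j] : j<i, x[j]<x[i]} (or 1 if no such j):
i:      1  2  3  4  5  6  7  8  9 10 11 12 13 14 15
x[i]:   9  8  7  6 15 13  2  4  5  1  3 10 12 11 14
dp:     1  1  1  1  2  2  1  2  3  1  2  4  5  5  6
At index 11 the value is 2.

2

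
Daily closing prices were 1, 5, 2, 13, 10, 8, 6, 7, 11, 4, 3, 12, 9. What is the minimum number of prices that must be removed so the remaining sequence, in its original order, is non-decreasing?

Fewest deletions = n − (longest non-decreasing subsequence).
Patience tails:
1 → extends → [1]
5 → extends → [1, 5]
2 → replaces 5 → [1, 2]
13 → extends → [1, 2, 13]
10 → replaces 13 → [1, 2, 10]
8 → replaces 10 → [1, 2, 8]
6 → replaces 8 → [1, 2, 6]
7 → extends → [1, 2, 6, 7]
11 → extends → [1, 2, 6, 7, 11]
4 → replaces 6 → [1, 2, 4, 7, 11]
3 → replaces 4 → [1, 2, 3, 7, 11]
12 → extends → [1, 2, 3, 7, 11, 12]
9 → replaces 11 → [1, 2, 3, 7, 9, 12]
Longest non-decreasing subsequence has length 6, so deletions = 13 − 6 = 7.

7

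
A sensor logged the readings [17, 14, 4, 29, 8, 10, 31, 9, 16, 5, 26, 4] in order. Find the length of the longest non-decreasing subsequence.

5

Let dp[i] be the length of the longest such subsequence ending at index i:
i:      1  2  3  4  5  6  7  8  9 10 11 12
a[i]:  17 14  4 29  8 10 31  9 16  5 26  4
dp:     1  1  1  2  2  3  4  3  4  2  5  2
Maximum dp value is 5.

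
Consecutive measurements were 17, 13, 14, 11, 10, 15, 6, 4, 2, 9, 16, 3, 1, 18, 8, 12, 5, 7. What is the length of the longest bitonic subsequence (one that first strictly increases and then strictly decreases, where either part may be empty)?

inc[i] = longest strictly increasing subsequence ending at i; dec[i] = longest strictly decreasing subsequence starting at i:
i:      1  2  3  4  5  6  7  8  9 10 11 12 13 14 15 16 17 18
a[i]:  17 13 14 11 10 15  6  4  2  9 16  3  1 18  8 12  5  7
inc:    1  1  2  1  1  3  1  1  1  2  4  2  1  5  3  4  3  4
dec:    8  7  7  6  5  5  4  3  2  3  3  2  1  3  2  2  1  1
Best peak at i=1 (value 17): inc=1, dec=8, length 1+8−1 = 8.

8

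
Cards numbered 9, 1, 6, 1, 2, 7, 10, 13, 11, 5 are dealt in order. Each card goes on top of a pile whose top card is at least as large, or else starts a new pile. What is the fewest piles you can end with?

5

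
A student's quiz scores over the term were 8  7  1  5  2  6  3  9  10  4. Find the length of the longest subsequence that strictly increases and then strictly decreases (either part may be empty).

inc[i] = longest strictly increasing subsequence ending at i; dec[i] = longest strictly decreasing subsequence starting at i:
i:      1  2  3  4  5  6  7  8  9 10
a[i]:   8  7  1  5  2  6  3  9 10  4
inc:    1  1  1  2  2  3  3  4  5  4
dec:    4  3  1  2  1  2  1  2  2  1
Best peak at i=9 (value 10): inc=5, dec=2, length 5+2−1 = 6.

6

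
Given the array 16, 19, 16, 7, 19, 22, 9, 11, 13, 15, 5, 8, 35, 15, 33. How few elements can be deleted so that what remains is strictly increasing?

Fewest deletions = n − (longest strictly increasing subsequence).
Patience tails:
16 → extends → [16]
19 → extends → [16, 19]
16 → already a tail → [16, 19]
7 → replaces 16 → [7, 19]
19 → already a tail → [7, 19]
22 → extends → [7, 19, 22]
9 → replaces 19 → [7, 9, 22]
11 → replaces 22 → [7, 9, 11]
13 → extends → [7, 9, 11, 13]
15 → extends → [7, 9, 11, 13, 15]
5 → replaces 7 → [5, 9, 11, 13, 15]
8 → replaces 9 → [5, 8, 11, 13, 15]
35 → extends → [5, 8, 11, 13, 15, 35]
15 → already a tail → [5, 8, 11, 13, 15, 35]
33 → replaces 35 → [5, 8, 11, 13, 15, 33]
Longest strictly increasing subsequence has length 6, so deletions = 15 − 6 = 9.

9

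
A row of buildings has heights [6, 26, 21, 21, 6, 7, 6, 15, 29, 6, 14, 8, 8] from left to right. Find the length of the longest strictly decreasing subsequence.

5

Let dp[i] be the longest strictly decreasing subsequence ending at i:
i:      1  2  3  4  5  6  7  8  9 10 11 12 13
a[i]:   6 26 21 21  6  7  6 15 29  6 14  8  8
dp:     1  1  2  2  3  3  4  3  1  4  4  5  5
Maximum is 5.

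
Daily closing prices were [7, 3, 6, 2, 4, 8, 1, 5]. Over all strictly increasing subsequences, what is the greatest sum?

17

Let S[i] be the best sum of a strictly increasing subsequence ending at i:
i:      1  2  3  4  5  6  7  8
a[i]:   7  3  6  2  4  8  1  5
S:      7  3  9  2  7 17  1 12
Maximum is 17 (e.g. 3 + 6 + 8).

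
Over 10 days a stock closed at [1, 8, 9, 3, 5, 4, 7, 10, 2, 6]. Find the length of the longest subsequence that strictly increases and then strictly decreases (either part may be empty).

inc[i] = longest strictly increasing subsequence ending at i; dec[i] = longest strictly decreasing subsequence starting at i:
i:      1  2  3  4  5  6  7  8  9 10
a[i]:   1  8  9  3  5  4  7 10  2  6
inc:    1  2  3  2  3  3  4  5  2  4
dec:    1  4  4  2  3  2  2  2  1  1
Best peak at i=3 (value 9): inc=3, dec=4, length 3+4−1 = 6.

6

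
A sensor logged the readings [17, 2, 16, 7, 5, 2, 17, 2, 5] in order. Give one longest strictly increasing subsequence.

Patience tails give the LIS length; then backtrack through the dp parents:
17 → extends → [17]
2 → replaces 17 → [2]
16 → extends → [2, 16]
7 → replaces 16 → [2, 7]
5 → replaces 7 → [2, 5]
2 → already a tail → [2, 5]
17 → extends → [2, 5, 17]
2 → already a tail → [2, 5, 17]
5 → already a tail → [2, 5, 17]
Length 3; one witness is 2, 16, 17.

2, 16, 17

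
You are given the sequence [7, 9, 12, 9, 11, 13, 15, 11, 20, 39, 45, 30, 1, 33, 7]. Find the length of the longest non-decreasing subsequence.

Let dp[i] be the length of the longest such subsequence ending at index i:
i:      1  2  3  4  5  6  7  8  9 10 11 12 13 14 15
a[i]:   7  9 12  9 11 13 15 11 20 39 45 30  1 33  7
dp:     1  2  3  3  4  5  6  5  7  8  9  8  1  9  2
Maximum dp value is 9.

9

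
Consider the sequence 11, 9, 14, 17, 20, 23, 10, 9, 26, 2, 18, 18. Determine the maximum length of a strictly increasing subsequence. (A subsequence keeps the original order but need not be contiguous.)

6

Track the smallest tail for each achievable length (strict):
11 → extends → [11]
9 → replaces 11 → [9]
14 → extends → [9, 14]
17 → extends → [9, 14, 17]
20 → extends → [9, 14, 17, 20]
23 → extends → [9, 14, 17, 20, 23]
10 → replaces 14 → [9, 10, 17, 20, 23]
9 → already a tail → [9, 10, 17, 20, 23]
26 → extends → [9, 10, 17, 20, 23, 26]
2 → replaces 9 → [2, 10, 17, 20, 23, 26]
18 → replaces 20 → [2, 10, 17, 18, 23, 26]
18 → already a tail → [2, 10, 17, 18, 23, 26]
Six tails, so the longest strictly increasing subsequence has length 6 (e.g. 11, 14, 17, 20, 23, 26).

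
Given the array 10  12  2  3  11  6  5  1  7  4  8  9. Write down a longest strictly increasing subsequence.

2, 3, 6, 7, 8, 9

Patience tails give the LIS length; then backtrack through the dp parents:
10 → extends → [10]
12 → extends → [10, 12]
2 → replaces 10 → [2, 12]
3 → replaces 12 → [2, 3]
11 → extends → [2, 3, 11]
6 → replaces 11 → [2, 3, 6]
5 → replaces 6 → [2, 3, 5]
1 → replaces 2 → [1, 3, 5]
7 → extends → [1, 3, 5, 7]
4 → replaces 5 → [1, 3, 4, 7]
8 → extends → [1, 3, 4, 7, 8]
9 → extends → [1, 3, 4, 7, 8, 9]
Length 6; one witness is 2, 3, 6, 7, 8, 9.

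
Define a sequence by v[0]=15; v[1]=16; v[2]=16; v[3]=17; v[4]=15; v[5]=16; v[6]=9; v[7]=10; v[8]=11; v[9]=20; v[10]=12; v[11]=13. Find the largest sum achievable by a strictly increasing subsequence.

Let S[i] be the best sum of a strictly increasing subsequence ending at i:
i:      0  1  2  3  4  5  6  7  8  9 10 11
v[i]:  15 16 16 17 15 16  9 10 11 20 12 13
S:     15 31 31 48 15 31  9 19 30 68 42 55
Maximum is 68 (e.g. 15 + 16 + 17 + 20).

68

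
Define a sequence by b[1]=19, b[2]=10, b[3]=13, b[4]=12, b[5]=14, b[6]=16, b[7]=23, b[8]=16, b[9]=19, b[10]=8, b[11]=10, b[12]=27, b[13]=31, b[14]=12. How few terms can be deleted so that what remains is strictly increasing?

Fewest deletions = n − (longest strictly increasing subsequence).
Patience tails:
19 → extends → [19]
10 → replaces 19 → [10]
13 → extends → [10, 13]
12 → replaces 13 → [10, 12]
14 → extends → [10, 12, 14]
16 → extends → [10, 12, 14, 16]
23 → extends → [10, 12, 14, 16, 23]
16 → already a tail → [10, 12, 14, 16, 23]
19 → replaces 23 → [10, 12, 14, 16, 19]
8 → replaces 10 → [8, 12, 14, 16, 19]
10 → replaces 12 → [8, 10, 14, 16, 19]
27 → extends → [8, 10, 14, 16, 19, 27]
31 → extends → [8, 10, 14, 16, 19, 27, 31]
12 → replaces 14 → [8, 10, 12, 16, 19, 27, 31]
Longest strictly increasing subsequence has length 7, so deletions = 14 − 7 = 7.

7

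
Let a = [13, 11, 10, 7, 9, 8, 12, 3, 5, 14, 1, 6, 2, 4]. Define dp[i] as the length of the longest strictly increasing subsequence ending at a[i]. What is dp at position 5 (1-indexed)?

2

dp[i] = 1 + max{dp[j] : j<i, a[j]<a[i]} (or 1 if no such j):
i:      1  2  3  4  5  6  7  8  9 10 11 12 13 14
a[i]:  13 11 10  7  9  8 12  3  5 14  1  6  2  4
dp:     1  1  1  1  2  2  3  1  2  4  1  3  2  3
At index 5 the value is 2.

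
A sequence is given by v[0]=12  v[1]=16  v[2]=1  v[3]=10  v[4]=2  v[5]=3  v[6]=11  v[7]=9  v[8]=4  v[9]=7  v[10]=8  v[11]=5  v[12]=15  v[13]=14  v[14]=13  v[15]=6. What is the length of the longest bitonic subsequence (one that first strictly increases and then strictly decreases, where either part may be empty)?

10

inc[i] = longest strictly increasing subsequence ending at i; dec[i] = longest strictly decreasing subsequence starting at i:
i:      0  1  2  3  4  5  6  7  8  9 10 11 12 13 14 15
v[i]:  12 16  1 10  2  3 11  9  4  7  8  5 15 14 13  6
inc:    1  2  1  2  2  3  4  4  4  5  6  5  7  7  7  6
dec:    5  5  1  4  1  1  4  3  1  2  2  1  4  3  2  1
Best peak at i=12 (value 15): inc=7, dec=4, length 7+4−1 = 10.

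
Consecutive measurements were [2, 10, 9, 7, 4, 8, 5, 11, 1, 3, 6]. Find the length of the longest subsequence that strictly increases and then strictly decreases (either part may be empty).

6

inc[i] = longest strictly increasing subsequence ending at i; dec[i] = longest strictly decreasing subsequence starting at i:
i:      1  2  3  4  5  6  7  8  9 10 11
a[i]:   2 10  9  7  4  8  5 11  1  3  6
inc:    1  2  2  2  2  3  3  4  1  2  4
dec:    2  5  4  3  2  3  2  2  1  1  1
Best peak at i=2 (value 10): inc=2, dec=5, length 2+5−1 = 6.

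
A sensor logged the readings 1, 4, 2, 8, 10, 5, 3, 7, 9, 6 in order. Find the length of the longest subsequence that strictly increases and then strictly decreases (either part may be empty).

6

inc[i] = longest strictly increasing subsequence ending at i; dec[i] = longest strictly decreasing subsequence starting at i:
i:      1  2  3  4  5  6  7  8  9 10
a[i]:   1  4  2  8 10  5  3  7  9  6
inc:    1  2  2  3  4  3  3  4  5  4
dec:    1  2  1  3  3  2  1  2  2  1
Best peak at i=5 (value 10): inc=4, dec=3, length 4+3−1 = 6.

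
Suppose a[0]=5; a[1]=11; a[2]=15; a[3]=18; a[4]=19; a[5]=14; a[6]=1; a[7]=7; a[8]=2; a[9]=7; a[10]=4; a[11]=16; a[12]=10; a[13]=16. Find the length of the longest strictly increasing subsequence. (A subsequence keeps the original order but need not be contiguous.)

Track the smallest tail for each achievable length (strict):
5 → extends → [5]
11 → extends → [5, 11]
15 → extends → [5, 11, 15]
18 → extends → [5, 11, 15, 18]
19 → extends → [5, 11, 15, 18, 19]
14 → replaces 15 → [5, 11, 14, 18, 19]
1 → replaces 5 → [1, 11, 14, 18, 19]
7 → replaces 11 → [1, 7, 14, 18, 19]
2 → replaces 7 → [1, 2, 14, 18, 19]
7 → replaces 14 → [1, 2, 7, 18, 19]
4 → replaces 7 → [1, 2, 4, 18, 19]
16 → replaces 18 → [1, 2, 4, 16, 19]
10 → replaces 16 → [1, 2, 4, 10, 19]
16 → replaces 19 → [1, 2, 4, 10, 16]
Five tails, so the longest strictly increasing subsequence has length 5 (e.g. 5, 11, 15, 18, 19).

5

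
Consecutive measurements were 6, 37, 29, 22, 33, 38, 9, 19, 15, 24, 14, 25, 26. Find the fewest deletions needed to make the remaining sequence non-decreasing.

7

Fewest deletions = n − (longest non-decreasing subsequence).
i:      1  2  3  4  5  6  7  8  9 10 11 12 13
a[i]:   6 37 29 22 33 38  9 19 15 24 14 25 26
dp:     1  2  2  2  3  4  2  3  3  4  3  5  6
max dp = 6, so deletions = 13 − 6 = 7.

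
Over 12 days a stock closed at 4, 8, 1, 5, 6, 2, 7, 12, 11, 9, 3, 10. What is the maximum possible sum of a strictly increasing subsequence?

41

Let S[i] be the best sum of a strictly increasing subsequence ending at i:
i:      1  2  3  4  5  6  7  8  9 10 11 12
a[i]:   4  8  1  5  6  2  7 12 11  9  3 10
S:      4 12  1  9 15  3 22 34 33 31  6 41
Maximum is 41 (e.g. 4 + 5 + 6 + 7 + 9 + 10).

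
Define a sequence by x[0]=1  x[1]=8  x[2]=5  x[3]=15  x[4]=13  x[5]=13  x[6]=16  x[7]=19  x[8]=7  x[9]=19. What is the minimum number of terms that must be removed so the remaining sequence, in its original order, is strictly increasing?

5

Fewest deletions = n − (longest strictly increasing subsequence).
Patience tails:
1 → extends → [1]
8 → extends → [1, 8]
5 → replaces 8 → [1, 5]
15 → extends → [1, 5, 15]
13 → replaces 15 → [1, 5, 13]
13 → already a tail → [1, 5, 13]
16 → extends → [1, 5, 13, 16]
19 → extends → [1, 5, 13, 16, 19]
7 → replaces 13 → [1, 5, 7, 16, 19]
19 → already a tail → [1, 5, 7, 16, 19]
Longest strictly increasing subsequence has length 5, so deletions = 10 − 5 = 5.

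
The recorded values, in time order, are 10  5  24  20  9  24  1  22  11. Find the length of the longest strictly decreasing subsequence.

4

Negate each value so 'decreasing' becomes 'increasing', then run patience tails on the negated sequence:
-10 → extends → [-10]
-5 → extends → [-10, -5]
-24 → replaces -10 → [-24, -5]
-20 → replaces -5 → [-24, -20]
-9 → extends → [-24, -20, -9]
-24 → already a tail → [-24, -20, -9]
-1 → extends → [-24, -20, -9, -1]
-22 → replaces -20 → [-24, -22, -9, -1]
-11 → replaces -9 → [-24, -22, -11, -1]
Four tails, so the longest strictly decreasing subsequence of the original has length 4.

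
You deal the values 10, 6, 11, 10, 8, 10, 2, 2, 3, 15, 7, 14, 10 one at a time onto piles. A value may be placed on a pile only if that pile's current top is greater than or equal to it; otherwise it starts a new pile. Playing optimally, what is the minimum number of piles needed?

4

Place each on the leftmost legal pile:
10 → new pile 1 (tops now [10])
6 → pile 1 (tops now [6])
11 → new pile 2 (tops now [6, 11])
10 → pile 2 (tops now [6, 10])
8 → pile 2 (tops now [6, 8])
10 → new pile 3 (tops now [6, 8, 10])
2 → pile 1 (tops now [2, 8, 10])
2 → pile 1 (tops now [2, 8, 10])
3 → pile 2 (tops now [2, 3, 10])
15 → new pile 4 (tops now [2, 3, 10, 15])
7 → pile 3 (tops now [2, 3, 7, 15])
14 → pile 4 (tops now [2, 3, 7, 14])
10 → pile 4 (tops now [2, 3, 7, 10])
Four piles.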